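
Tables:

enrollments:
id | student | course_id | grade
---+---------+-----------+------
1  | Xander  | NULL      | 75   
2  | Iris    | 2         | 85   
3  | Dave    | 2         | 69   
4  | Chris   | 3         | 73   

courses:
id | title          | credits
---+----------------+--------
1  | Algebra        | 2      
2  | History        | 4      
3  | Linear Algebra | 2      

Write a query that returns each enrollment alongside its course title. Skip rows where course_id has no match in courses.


INNER JOIN keeps only enrollments rows whose course_id matches an id in courses. Walk through each enrollment:
  - enrollment 1 (Xander): course_id=NULL, no match -> dropped
  - enrollment 2 (Iris): course_id=2 -> matches History
  - enrollment 3 (Dave): course_id=2 -> matches History
  - enrollment 4 (Chris): course_id=3 -> matches Linear Algebra
So 1 of 4 rows is dropped.

SQL:
SELECT a.student, b.title AS course
FROM enrollments a
INNER JOIN courses b ON a.course_id = b.id

Result:
student | course        
--------+---------------
Iris    | History       
Dave    | History       
Chris   | Linear Algebra


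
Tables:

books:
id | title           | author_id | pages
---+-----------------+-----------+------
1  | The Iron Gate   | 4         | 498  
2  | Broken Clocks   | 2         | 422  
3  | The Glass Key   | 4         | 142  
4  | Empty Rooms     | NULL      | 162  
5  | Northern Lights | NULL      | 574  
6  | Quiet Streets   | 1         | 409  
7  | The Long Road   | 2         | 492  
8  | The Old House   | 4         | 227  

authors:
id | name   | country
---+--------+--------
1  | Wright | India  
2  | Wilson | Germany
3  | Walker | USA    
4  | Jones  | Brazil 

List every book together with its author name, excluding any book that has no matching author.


INNER JOIN keeps only books rows whose author_id matches an id in authors. Walk through each book:
  - book 1 (The Iron Gate): author_id=4 -> matches Jones
  - book 2 (Broken Clocks): author_id=2 -> matches Wilson
  - book 3 (The Glass Key): author_id=4 -> matches Jones
  - book 4 (Empty Rooms): author_id=NULL, no match -> dropped
  - book 5 (Northern Lights): author_id=NULL, no match -> dropped
  - book 6 (Quiet Streets): author_id=1 -> matches Wright
  - book 7 (The Long Road): author_id=2 -> matches Wilson
  - book 8 (The Old House): author_id=4 -> matches Jones
So 2 of 8 rows are dropped.

SQL:
SELECT a.title, b.name AS author
FROM books a
INNER JOIN authors b ON a.author_id = b.id

Result:
title         | author
--------------+-------
The Iron Gate | Jones 
Broken Clocks | Wilson
The Glass Key | Jones 
Quiet Streets | Wright
The Long Road | Wilson
The Old House | Jones 


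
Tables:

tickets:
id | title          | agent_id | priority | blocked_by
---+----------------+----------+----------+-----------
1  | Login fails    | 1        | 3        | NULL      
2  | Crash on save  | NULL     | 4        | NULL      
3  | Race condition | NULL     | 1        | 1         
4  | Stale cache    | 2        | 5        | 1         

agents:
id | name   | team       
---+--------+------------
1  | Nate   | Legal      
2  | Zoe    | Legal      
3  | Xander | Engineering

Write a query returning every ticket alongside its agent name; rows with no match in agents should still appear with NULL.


LEFT JOIN keeps every row from tickets (the left table); where agent_id has no match in agents, the agent columns become NULL. Walk through each ticket:
  - ticket 1 (Login fails): agent_id=1 -> matches Nate
  - ticket 2 (Crash on save): agent_id=NULL, no match -> kept with NULL
  - ticket 3 (Race condition): agent_id=NULL, no match -> kept with NULL
  - ticket 4 (Stale cache): agent_id=2 -> matches Zoe
All 4 rows appear; 2 have NULL agent.

SQL:
SELECT a.title, b.name AS agent
FROM tickets a
LEFT JOIN agents b ON a.agent_id = b.id

Result:
title          | agent
---------------+------
Login fails    | Nate 
Crash on save  | NULL 
Race condition | NULL 
Stale cache    | Zoe  


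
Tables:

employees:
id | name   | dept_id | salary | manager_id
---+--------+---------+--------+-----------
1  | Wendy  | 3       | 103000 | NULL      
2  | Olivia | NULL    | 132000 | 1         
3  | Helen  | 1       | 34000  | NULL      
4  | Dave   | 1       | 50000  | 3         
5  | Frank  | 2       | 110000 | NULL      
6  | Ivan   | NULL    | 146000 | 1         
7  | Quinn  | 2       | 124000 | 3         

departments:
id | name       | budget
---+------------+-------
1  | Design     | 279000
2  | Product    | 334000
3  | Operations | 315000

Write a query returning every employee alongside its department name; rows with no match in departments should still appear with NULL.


LEFT JOIN keeps every row from employees (the left table); where dept_id has no match in departments, the department columns become NULL. Walk through each employee:
  - employee 1 (Wendy): dept_id=3 -> matches Operations
  - employee 2 (Olivia): dept_id=NULL, no match -> kept with NULL
  - employee 3 (Helen): dept_id=1 -> matches Design
  - employee 4 (Dave): dept_id=1 -> matches Design
  - employee 5 (Frank): dept_id=2 -> matches Product
  - employee 6 (Ivan): dept_id=NULL, no match -> kept with NULL
  - employee 7 (Quinn): dept_id=2 -> matches Product
All 7 rows appear; 2 have NULL department.

SQL:
SELECT a.name, b.name AS department
FROM employees a
LEFT JOIN departments b ON a.dept_id = b.id

Result:
name   | department
-------+-----------
Wendy  | Operations
Olivia | NULL      
Helen  | Design    
Dave   | Design    
Frank  | Product   
Ivan   | NULL      
Quinn  | Product   


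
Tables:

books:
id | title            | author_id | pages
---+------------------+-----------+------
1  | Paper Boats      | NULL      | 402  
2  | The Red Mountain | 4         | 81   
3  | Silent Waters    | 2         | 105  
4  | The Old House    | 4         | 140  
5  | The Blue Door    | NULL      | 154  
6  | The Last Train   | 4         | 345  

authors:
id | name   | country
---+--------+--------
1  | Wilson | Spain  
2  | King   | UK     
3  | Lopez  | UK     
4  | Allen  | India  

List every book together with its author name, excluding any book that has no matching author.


INNER JOIN keeps only books rows whose author_id matches an id in authors. Walk through each book:
  - book 1 (Paper Boats): author_id=NULL, no match -> dropped
  - book 2 (The Red Mountain): author_id=4 -> matches Allen
  - book 3 (Silent Waters): author_id=2 -> matches King
  - book 4 (The Old House): author_id=4 -> matches Allen
  - book 5 (The Blue Door): author_id=NULL, no match -> dropped
  - book 6 (The Last Train): author_id=4 -> matches Allen
So 2 of 6 rows are dropped.

SQL:
SELECT a.title, b.name AS author
FROM books a
INNER JOIN authors b ON a.author_id = b.id

Result:
title            | author
-----------------+-------
The Red Mountain | Allen 
Silent Waters    | King  
The Old House    | Allen 
The Last Train   | Allen 


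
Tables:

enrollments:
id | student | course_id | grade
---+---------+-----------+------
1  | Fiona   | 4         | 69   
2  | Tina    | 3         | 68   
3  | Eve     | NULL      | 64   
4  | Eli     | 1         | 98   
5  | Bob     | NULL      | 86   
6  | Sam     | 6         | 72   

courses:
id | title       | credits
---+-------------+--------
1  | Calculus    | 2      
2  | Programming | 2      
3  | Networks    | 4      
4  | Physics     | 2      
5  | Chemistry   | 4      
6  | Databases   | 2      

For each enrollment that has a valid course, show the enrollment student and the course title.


INNER JOIN keeps only enrollments rows whose course_id matches an id in courses. Walk through each enrollment:
  - enrollment 1 (Fiona): course_id=4 -> matches Physics
  - enrollment 2 (Tina): course_id=3 -> matches Networks
  - enrollment 3 (Eve): course_id=NULL, no match -> dropped
  - enrollment 4 (Eli): course_id=1 -> matches Calculus
  - enrollment 5 (Bob): course_id=NULL, no match -> dropped
  - enrollment 6 (Sam): course_id=6 -> matches Databases
So 2 of 6 rows are dropped.

SQL:
SELECT a.student, b.title AS course
FROM enrollments a
INNER JOIN courses b ON a.course_id = b.id

Result:
student | course   
--------+----------
Fiona   | Physics  
Tina    | Networks 
Eli     | Calculus 
Sam     | Databases


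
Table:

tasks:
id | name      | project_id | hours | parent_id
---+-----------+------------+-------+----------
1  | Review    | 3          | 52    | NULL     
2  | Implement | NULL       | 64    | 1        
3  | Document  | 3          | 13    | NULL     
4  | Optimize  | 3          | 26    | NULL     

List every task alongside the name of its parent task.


This is a self-join: tasks is joined to a second copy of itself, matching each row's parent_id to another row's id. Use LEFT JOIN so rows with parent_id=NULL are kept.
  - task 1 (Review): parent_id=NULL -> NULL
  - task 2 (Implement): parent_id=1 -> Review
  - task 3 (Document): parent_id=NULL -> NULL
  - task 4 (Optimize): parent_id=NULL -> NULL

SQL:
SELECT a.name AS item, b.name AS parent
FROM tasks a
LEFT JOIN tasks b ON a.parent_id = b.id

Result:
item      | parent
----------+-------
Review    | NULL  
Implement | Review
Document  | NULL  
Optimize  | NULL  


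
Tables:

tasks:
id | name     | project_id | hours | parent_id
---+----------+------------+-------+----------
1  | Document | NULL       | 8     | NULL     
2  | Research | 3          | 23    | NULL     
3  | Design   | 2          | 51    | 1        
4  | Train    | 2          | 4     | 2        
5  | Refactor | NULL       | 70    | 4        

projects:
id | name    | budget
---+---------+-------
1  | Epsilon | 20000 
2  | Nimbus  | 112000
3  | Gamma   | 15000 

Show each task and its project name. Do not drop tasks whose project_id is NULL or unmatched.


LEFT JOIN keeps every row from tasks (the left table); where project_id has no match in projects, the project columns become NULL. Walk through each task:
  - task 1 (Document): project_id=NULL, no match -> kept with NULL
  - task 2 (Research): project_id=3 -> matches Gamma
  - task 3 (Design): project_id=2 -> matches Nimbus
  - task 4 (Train): project_id=2 -> matches Nimbus
  - task 5 (Refactor): project_id=NULL, no match -> kept with NULL
All 5 rows appear; 2 have NULL project.

SQL:
SELECT a.name, b.name AS project
FROM tasks a
LEFT JOIN projects b ON a.project_id = b.id

Result:
name     | project
---------+--------
Document | NULL   
Research | Gamma  
Design   | Nimbus 
Train    | Nimbus 
Refactor | NULL   


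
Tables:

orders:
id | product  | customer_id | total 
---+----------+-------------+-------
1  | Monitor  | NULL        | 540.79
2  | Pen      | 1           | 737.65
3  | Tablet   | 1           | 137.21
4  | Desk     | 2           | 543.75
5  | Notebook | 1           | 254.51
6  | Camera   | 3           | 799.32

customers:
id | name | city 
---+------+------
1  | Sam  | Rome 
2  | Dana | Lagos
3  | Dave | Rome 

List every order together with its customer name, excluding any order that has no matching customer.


INNER JOIN keeps only orders rows whose customer_id matches an id in customers. Walk through each order:
  - order 1 (Monitor): customer_id=NULL, no match -> dropped
  - order 2 (Pen): customer_id=1 -> matches Sam
  - order 3 (Tablet): customer_id=1 -> matches Sam
  - order 4 (Desk): customer_id=2 -> matches Dana
  - order 5 (Notebook): customer_id=1 -> matches Sam
  - order 6 (Camera): customer_id=3 -> matches Dave
So 1 of 6 rows is dropped.

SQL:
SELECT a.product, b.name AS customer
FROM orders a
INNER JOIN customers b ON a.customer_id = b.id

Result:
product  | customer
---------+---------
Pen      | Sam     
Tablet   | Sam     
Desk     | Dana    
Notebook | Sam     
Camera   | Dave    


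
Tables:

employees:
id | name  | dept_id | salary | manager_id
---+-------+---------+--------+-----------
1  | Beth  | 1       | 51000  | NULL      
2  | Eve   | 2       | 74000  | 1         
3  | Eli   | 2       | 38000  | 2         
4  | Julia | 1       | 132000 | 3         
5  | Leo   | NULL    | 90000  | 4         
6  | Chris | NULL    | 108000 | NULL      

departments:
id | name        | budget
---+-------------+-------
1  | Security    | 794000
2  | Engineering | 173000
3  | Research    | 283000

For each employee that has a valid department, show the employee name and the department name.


INNER JOIN keeps only employees rows whose dept_id matches an id in departments. Walk through each employee:
  - employee 1 (Beth): dept_id=1 -> matches Security
  - employee 2 (Eve): dept_id=2 -> matches Engineering
  - employee 3 (Eli): dept_id=2 -> matches Engineering
  - employee 4 (Julia): dept_id=1 -> matches Security
  - employee 5 (Leo): dept_id=NULL, no match -> dropped
  - employee 6 (Chris): dept_id=NULL, no match -> dropped
So 2 of 6 rows are dropped.

SQL:
SELECT a.name, b.name AS department
FROM employees a
INNER JOIN departments b ON a.dept_id = b.id

Result:
name  | department 
------+------------
Beth  | Security   
Eve   | Engineering
Eli   | Engineering
Julia | Security   


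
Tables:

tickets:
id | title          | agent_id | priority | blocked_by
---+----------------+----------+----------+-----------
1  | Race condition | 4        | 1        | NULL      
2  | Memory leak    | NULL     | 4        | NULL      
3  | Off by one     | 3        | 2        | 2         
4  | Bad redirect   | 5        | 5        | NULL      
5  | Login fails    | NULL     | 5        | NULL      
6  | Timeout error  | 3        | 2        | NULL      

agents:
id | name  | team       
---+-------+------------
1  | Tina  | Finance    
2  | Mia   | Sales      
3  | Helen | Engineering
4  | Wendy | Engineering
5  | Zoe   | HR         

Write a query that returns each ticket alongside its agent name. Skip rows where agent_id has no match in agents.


INNER JOIN keeps only tickets rows whose agent_id matches an id in agents. Walk through each ticket:
  - ticket 1 (Race condition): agent_id=4 -> matches Wendy
  - ticket 2 (Memory leak): agent_id=NULL, no match -> dropped
  - ticket 3 (Off by one): agent_id=3 -> matches Helen
  - ticket 4 (Bad redirect): agent_id=5 -> matches Zoe
  - ticket 5 (Login fails): agent_id=NULL, no match -> dropped
  - ticket 6 (Timeout error): agent_id=3 -> matches Helen
So 2 of 6 rows are dropped.

SQL:
SELECT a.title, b.name AS agent
FROM tickets a
INNER JOIN agents b ON a.agent_id = b.id

Result:
title          | agent
---------------+------
Race condition | Wendy
Off by one     | Helen
Bad redirect   | Zoe  
Timeout error  | Helen


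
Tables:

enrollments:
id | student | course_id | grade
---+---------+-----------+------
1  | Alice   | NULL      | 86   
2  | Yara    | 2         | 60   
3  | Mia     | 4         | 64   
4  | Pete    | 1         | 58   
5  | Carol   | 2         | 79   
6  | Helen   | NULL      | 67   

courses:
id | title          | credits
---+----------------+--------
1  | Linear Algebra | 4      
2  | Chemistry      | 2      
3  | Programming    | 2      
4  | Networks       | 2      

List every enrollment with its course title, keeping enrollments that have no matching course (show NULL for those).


LEFT JOIN keeps every row from enrollments (the left table); where course_id has no match in courses, the course columns become NULL. Walk through each enrollment:
  - enrollment 1 (Alice): course_id=NULL, no match -> kept with NULL
  - enrollment 2 (Yara): course_id=2 -> matches Chemistry
  - enrollment 3 (Mia): course_id=4 -> matches Networks
  - enrollment 4 (Pete): course_id=1 -> matches Linear Algebra
  - enrollment 5 (Carol): course_id=2 -> matches Chemistry
  - enrollment 6 (Helen): course_id=NULL, no match -> kept with NULL
All 6 rows appear; 2 have NULL course.

SQL:
SELECT a.student, b.title AS course
FROM enrollments a
LEFT JOIN courses b ON a.course_id = b.id

Result:
student | course        
--------+---------------
Alice   | NULL          
Yara    | Chemistry     
Mia     | Networks      
Pete    | Linear Algebra
Carol   | Chemistry     
Helen   | NULL          


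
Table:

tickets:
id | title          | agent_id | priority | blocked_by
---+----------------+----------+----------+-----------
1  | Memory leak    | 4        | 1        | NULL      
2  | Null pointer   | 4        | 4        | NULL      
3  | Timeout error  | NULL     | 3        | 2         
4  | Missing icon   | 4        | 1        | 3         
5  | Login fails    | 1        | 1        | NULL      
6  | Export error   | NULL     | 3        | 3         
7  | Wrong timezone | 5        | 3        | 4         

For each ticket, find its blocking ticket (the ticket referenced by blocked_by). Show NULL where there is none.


This is a self-join: tickets is joined to a second copy of itself, matching each row's blocked_by to another row's id. Use LEFT JOIN so rows with blocked_by=NULL are kept.
  - ticket 1 (Memory leak): blocked_by=NULL -> NULL
  - ticket 2 (Null pointer): blocked_by=NULL -> NULL
  - ticket 3 (Timeout error): blocked_by=2 -> Null pointer
  - ticket 4 (Missing icon): blocked_by=3 -> Timeout error
  - ticket 5 (Login fails): blocked_by=NULL -> NULL
  - ticket 6 (Export error): blocked_by=3 -> Timeout error
  - ticket 7 (Wrong timezone): blocked_by=4 -> Missing icon

SQL:
SELECT a.title AS item, b.title AS blocked_by
FROM tickets a
LEFT JOIN tickets b ON a.blocked_by = b.id

Result:
item           | blocked_by   
---------------+--------------
Memory leak    | NULL         
Null pointer   | NULL         
Timeout error  | Null pointer 
Missing icon   | Timeout error
Login fails    | NULL         
Export error   | Timeout error
Wrong timezone | Missing icon 


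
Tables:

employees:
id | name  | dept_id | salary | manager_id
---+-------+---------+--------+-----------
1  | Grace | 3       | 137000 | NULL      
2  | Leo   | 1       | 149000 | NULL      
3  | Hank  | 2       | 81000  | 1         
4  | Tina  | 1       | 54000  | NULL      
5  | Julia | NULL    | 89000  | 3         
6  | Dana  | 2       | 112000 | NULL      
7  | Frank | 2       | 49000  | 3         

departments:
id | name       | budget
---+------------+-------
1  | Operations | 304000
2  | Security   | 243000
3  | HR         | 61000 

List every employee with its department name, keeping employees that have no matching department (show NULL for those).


LEFT JOIN keeps every row from employees (the left table); where dept_id has no match in departments, the department columns become NULL. Walk through each employee:
  - employee 1 (Grace): dept_id=3 -> matches HR
  - employee 2 (Leo): dept_id=1 -> matches Operations
  - employee 3 (Hank): dept_id=2 -> matches Security
  - employee 4 (Tina): dept_id=1 -> matches Operations
  - employee 5 (Julia): dept_id=NULL, no match -> kept with NULL
  - employee 6 (Dana): dept_id=2 -> matches Security
  - employee 7 (Frank): dept_id=2 -> matches Security
All 7 rows appear; 1 has NULL department.

SQL:
SELECT a.name, b.name AS department
FROM employees a
LEFT JOIN departments b ON a.dept_id = b.id

Result:
name  | department
------+-----------
Grace | HR        
Leo   | Operations
Hank  | Security  
Tina  | Operations
Julia | NULL      
Dana  | Security  
Frank | Security  


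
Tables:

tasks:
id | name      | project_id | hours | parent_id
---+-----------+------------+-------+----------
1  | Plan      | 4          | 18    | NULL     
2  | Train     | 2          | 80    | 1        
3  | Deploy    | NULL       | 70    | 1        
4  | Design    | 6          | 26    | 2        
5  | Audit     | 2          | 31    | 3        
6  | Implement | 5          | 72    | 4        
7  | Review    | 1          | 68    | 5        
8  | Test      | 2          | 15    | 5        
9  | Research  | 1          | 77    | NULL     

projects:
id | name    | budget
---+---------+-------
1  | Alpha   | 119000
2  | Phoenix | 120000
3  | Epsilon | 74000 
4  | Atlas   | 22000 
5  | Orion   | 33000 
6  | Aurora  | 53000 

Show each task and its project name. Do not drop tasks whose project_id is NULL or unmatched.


LEFT JOIN keeps every row from tasks (the left table); where project_id has no match in projects, the project columns become NULL. Walk through each task:
  - task 1 (Plan): project_id=4 -> matches Atlas
  - task 2 (Train): project_id=2 -> matches Phoenix
  - task 3 (Deploy): project_id=NULL, no match -> kept with NULL
  - task 4 (Design): project_id=6 -> matches Aurora
  - task 5 (Audit): project_id=2 -> matches Phoenix
  - task 6 (Implement): project_id=5 -> matches Orion
  - task 7 (Review): project_id=1 -> matches Alpha
  - task 8 (Test): project_id=2 -> matches Phoenix
  - task 9 (Research): project_id=1 -> matches Alpha
All 9 rows appear; 1 has NULL project.

SQL:
SELECT a.name, b.name AS project
FROM tasks a
LEFT JOIN projects b ON a.project_id = b.id

Result:
name      | project
----------+--------
Plan      | Atlas  
Train     | Phoenix
Deploy    | NULL   
Design    | Aurora 
Audit     | Phoenix
Implement | Orion  
Review    | Alpha  
Test      | Phoenix
Research  | Alpha  


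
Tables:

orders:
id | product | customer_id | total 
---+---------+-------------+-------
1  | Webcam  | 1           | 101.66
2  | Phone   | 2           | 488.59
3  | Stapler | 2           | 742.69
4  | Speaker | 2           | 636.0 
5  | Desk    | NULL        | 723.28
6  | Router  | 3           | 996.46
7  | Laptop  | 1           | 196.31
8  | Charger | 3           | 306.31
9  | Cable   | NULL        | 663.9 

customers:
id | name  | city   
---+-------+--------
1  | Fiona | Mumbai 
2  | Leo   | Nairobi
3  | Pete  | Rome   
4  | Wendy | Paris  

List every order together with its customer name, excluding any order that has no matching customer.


INNER JOIN keeps only orders rows whose customer_id matches an id in customers. Walk through each order:
  - order 1 (Webcam): customer_id=1 -> matches Fiona
  - order 2 (Phone): customer_id=2 -> matches Leo
  - order 3 (Stapler): customer_id=2 -> matches Leo
  - order 4 (Speaker): customer_id=2 -> matches Leo
  - order 5 (Desk): customer_id=NULL, no match -> dropped
  - order 6 (Router): customer_id=3 -> matches Pete
  - order 7 (Laptop): customer_id=1 -> matches Fiona
  - order 8 (Charger): customer_id=3 -> matches Pete
  - order 9 (Cable): customer_id=NULL, no match -> dropped
So 2 of 9 rows are dropped.

SQL:
SELECT a.product, b.name AS customer
FROM orders a
INNER JOIN customers b ON a.customer_id = b.id

Result:
product | customer
--------+---------
Webcam  | Fiona   
Phone   | Leo     
Stapler | Leo     
Speaker | Leo     
Router  | Pete    
Laptop  | Fiona   
Charger | Pete    


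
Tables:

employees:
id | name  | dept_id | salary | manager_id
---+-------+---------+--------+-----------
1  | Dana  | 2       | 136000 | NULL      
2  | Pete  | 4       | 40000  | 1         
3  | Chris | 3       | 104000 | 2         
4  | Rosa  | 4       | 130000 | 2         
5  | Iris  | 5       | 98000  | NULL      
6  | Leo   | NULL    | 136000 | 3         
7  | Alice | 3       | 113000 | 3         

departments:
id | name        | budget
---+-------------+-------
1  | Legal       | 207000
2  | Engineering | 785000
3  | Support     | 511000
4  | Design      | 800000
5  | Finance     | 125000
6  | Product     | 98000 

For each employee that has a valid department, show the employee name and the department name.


INNER JOIN keeps only employees rows whose dept_id matches an id in departments. Walk through each employee:
  - employee 1 (Dana): dept_id=2 -> matches Engineering
  - employee 2 (Pete): dept_id=4 -> matches Design
  - employee 3 (Chris): dept_id=3 -> matches Support
  - employee 4 (Rosa): dept_id=4 -> matches Design
  - employee 5 (Iris): dept_id=5 -> matches Finance
  - employee 6 (Leo): dept_id=NULL, no match -> dropped
  - employee 7 (Alice): dept_id=3 -> matches Support
So 1 of 7 rows is dropped.

SQL:
SELECT a.name, b.name AS department
FROM employees a
INNER JOIN departments b ON a.dept_id = b.id

Result:
name  | department 
------+------------
Dana  | Engineering
Pete  | Design     
Chris | Support    
Rosa  | Design     
Iris  | Finance    
Alice | Support    


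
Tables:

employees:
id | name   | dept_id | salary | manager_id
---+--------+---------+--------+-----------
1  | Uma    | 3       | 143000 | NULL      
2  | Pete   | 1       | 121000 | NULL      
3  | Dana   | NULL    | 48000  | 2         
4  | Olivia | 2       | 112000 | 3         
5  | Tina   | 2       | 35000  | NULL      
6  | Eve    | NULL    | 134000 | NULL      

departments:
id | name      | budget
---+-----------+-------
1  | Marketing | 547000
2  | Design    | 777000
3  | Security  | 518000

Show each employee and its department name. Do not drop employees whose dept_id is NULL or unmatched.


LEFT JOIN keeps every row from employees (the left table); where dept_id has no match in departments, the department columns become NULL. Walk through each employee:
  - employee 1 (Uma): dept_id=3 -> matches Security
  - employee 2 (Pete): dept_id=1 -> matches Marketing
  - employee 3 (Dana): dept_id=NULL, no match -> kept with NULL
  - employee 4 (Olivia): dept_id=2 -> matches Design
  - employee 5 (Tina): dept_id=2 -> matches Design
  - employee 6 (Eve): dept_id=NULL, no match -> kept with NULL
All 6 rows appear; 2 have NULL department.

SQL:
SELECT a.name, b.name AS department
FROM employees a
LEFT JOIN departments b ON a.dept_id = b.id

Result:
name   | department
-------+-----------
Uma    | Security  
Pete   | Marketing 
Dana   | NULL      
Olivia | Design    
Tina   | Design    
Eve    | NULL      


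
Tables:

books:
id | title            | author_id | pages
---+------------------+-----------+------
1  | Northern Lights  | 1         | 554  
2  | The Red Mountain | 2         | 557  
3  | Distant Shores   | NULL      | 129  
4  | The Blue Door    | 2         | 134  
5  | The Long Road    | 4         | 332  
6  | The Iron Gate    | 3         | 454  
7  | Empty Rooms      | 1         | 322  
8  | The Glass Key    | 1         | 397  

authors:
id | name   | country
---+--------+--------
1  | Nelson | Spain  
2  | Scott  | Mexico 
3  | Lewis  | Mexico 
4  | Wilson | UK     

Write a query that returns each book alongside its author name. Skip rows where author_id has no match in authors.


INNER JOIN keeps only books rows whose author_id matches an id in authors. Walk through each book:
  - book 1 (Northern Lights): author_id=1 -> matches Nelson
  - book 2 (The Red Mountain): author_id=2 -> matches Scott
  - book 3 (Distant Shores): author_id=NULL, no match -> dropped
  - book 4 (The Blue Door): author_id=2 -> matches Scott
  - book 5 (The Long Road): author_id=4 -> matches Wilson
  - book 6 (The Iron Gate): author_id=3 -> matches Lewis
  - book 7 (Empty Rooms): author_id=1 -> matches Nelson
  - book 8 (The Glass Key): author_id=1 -> matches Nelson
So 1 of 8 rows is dropped.

SQL:
SELECT a.title, b.name AS author
FROM books a
INNER JOIN authors b ON a.author_id = b.id

Result:
title            | author
-----------------+-------
Northern Lights  | Nelson
The Red Mountain | Scott 
The Blue Door    | Scott 
The Long Road    | Wilson
The Iron Gate    | Lewis 
Empty Rooms      | Nelson
The Glass Key    | Nelson


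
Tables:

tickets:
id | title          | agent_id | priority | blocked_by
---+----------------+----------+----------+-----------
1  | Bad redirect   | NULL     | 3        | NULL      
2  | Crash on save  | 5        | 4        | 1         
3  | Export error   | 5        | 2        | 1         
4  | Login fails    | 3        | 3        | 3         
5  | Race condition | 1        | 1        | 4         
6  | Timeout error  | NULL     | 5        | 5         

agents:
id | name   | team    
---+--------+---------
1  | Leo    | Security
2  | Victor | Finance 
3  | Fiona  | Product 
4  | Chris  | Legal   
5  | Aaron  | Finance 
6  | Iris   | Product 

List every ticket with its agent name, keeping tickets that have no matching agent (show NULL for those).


LEFT JOIN keeps every row from tickets (the left table); where agent_id has no match in agents, the agent columns become NULL. Walk through each ticket:
  - ticket 1 (Bad redirect): agent_id=NULL, no match -> kept with NULL
  - ticket 2 (Crash on save): agent_id=5 -> matches Aaron
  - ticket 3 (Export error): agent_id=5 -> matches Aaron
  - ticket 4 (Login fails): agent_id=3 -> matches Fiona
  - ticket 5 (Race condition): agent_id=1 -> matches Leo
  - ticket 6 (Timeout error): agent_id=NULL, no match -> kept with NULL
All 6 rows appear; 2 have NULL agent.

SQL:
SELECT a.title, b.name AS agent
FROM tickets a
LEFT JOIN agents b ON a.agent_id = b.id

Result:
title          | agent
---------------+------
Bad redirect   | NULL 
Crash on save  | Aaron
Export error   | Aaron
Login fails    | Fiona
Race condition | Leo  
Timeout error  | NULL 


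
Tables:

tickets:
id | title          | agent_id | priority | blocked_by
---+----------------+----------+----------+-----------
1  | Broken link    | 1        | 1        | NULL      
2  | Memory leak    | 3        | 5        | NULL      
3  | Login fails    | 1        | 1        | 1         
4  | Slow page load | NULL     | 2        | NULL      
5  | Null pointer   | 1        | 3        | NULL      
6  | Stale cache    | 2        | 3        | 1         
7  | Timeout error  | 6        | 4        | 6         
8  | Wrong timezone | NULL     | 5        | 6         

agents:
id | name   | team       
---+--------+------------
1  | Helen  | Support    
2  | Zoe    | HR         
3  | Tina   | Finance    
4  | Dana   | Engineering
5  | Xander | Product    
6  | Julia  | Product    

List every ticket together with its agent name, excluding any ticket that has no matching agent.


INNER JOIN keeps only tickets rows whose agent_id matches an id in agents. Walk through each ticket:
  - ticket 1 (Broken link): agent_id=1 -> matches Helen
  - ticket 2 (Memory leak): agent_id=3 -> matches Tina
  - ticket 3 (Login fails): agent_id=1 -> matches Helen
  - ticket 4 (Slow page load): agent_id=NULL, no match -> dropped
  - ticket 5 (Null pointer): agent_id=1 -> matches Helen
  - ticket 6 (Stale cache): agent_id=2 -> matches Zoe
  - ticket 7 (Timeout error): agent_id=6 -> matches Julia
  - ticket 8 (Wrong timezone): agent_id=NULL, no match -> dropped
So 2 of 8 rows are dropped.

SQL:
SELECT a.title, b.name AS agent
FROM tickets a
INNER JOIN agents b ON a.agent_id = b.id

Result:
title         | agent
--------------+------
Broken link   | Helen
Memory leak   | Tina 
Login fails   | Helen
Null pointer  | Helen
Stale cache   | Zoe  
Timeout error | Julia


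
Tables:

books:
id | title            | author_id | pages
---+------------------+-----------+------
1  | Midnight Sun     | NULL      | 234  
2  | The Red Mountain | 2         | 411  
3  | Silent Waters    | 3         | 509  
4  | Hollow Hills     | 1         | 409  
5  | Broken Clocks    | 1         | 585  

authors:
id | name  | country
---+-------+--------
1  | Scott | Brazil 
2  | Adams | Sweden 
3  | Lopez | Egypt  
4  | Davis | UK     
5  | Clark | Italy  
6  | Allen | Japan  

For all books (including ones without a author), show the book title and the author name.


LEFT JOIN keeps every row from books (the left table); where author_id has no match in authors, the author columns become NULL. Walk through each book:
  - book 1 (Midnight Sun): author_id=NULL, no match -> kept with NULL
  - book 2 (The Red Mountain): author_id=2 -> matches Adams
  - book 3 (Silent Waters): author_id=3 -> matches Lopez
  - book 4 (Hollow Hills): author_id=1 -> matches Scott
  - book 5 (Broken Clocks): author_id=1 -> matches Scott
All 5 rows appear; 1 has NULL author.

SQL:
SELECT a.title, b.name AS author
FROM books a
LEFT JOIN authors b ON a.author_id = b.id

Result:
title            | author
-----------------+-------
Midnight Sun     | NULL  
The Red Mountain | Adams 
Silent Waters    | Lopez 
Hollow Hills     | Scott 
Broken Clocks    | Scott 


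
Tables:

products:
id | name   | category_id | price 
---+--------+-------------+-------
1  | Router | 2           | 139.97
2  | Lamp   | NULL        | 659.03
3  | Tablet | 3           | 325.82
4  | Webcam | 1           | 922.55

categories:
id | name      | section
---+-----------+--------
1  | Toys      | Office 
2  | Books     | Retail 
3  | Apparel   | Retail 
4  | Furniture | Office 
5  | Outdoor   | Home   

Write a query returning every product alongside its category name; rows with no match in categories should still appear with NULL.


LEFT JOIN keeps every row from products (the left table); where category_id has no match in categories, the category columns become NULL. Walk through each product:
  - product 1 (Router): category_id=2 -> matches Books
  - product 2 (Lamp): category_id=NULL, no match -> kept with NULL
  - product 3 (Tablet): category_id=3 -> matches Apparel
  - product 4 (Webcam): category_id=1 -> matches Toys
All 4 rows appear; 1 has NULL category.

SQL:
SELECT a.name, b.name AS category
FROM products a
LEFT JOIN categories b ON a.category_id = b.id

Result:
name   | category
-------+---------
Router | Books   
Lamp   | NULL    
Tablet | Apparel 
Webcam | Toys    


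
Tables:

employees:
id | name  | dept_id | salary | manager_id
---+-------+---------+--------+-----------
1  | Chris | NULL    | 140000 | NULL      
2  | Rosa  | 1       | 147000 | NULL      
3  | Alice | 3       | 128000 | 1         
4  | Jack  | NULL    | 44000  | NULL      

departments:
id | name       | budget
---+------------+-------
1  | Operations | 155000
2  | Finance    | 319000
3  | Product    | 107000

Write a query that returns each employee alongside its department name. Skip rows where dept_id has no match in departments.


INNER JOIN keeps only employees rows whose dept_id matches an id in departments. Walk through each employee:
  - employee 1 (Chris): dept_id=NULL, no match -> dropped
  - employee 2 (Rosa): dept_id=1 -> matches Operations
  - employee 3 (Alice): dept_id=3 -> matches Product
  - employee 4 (Jack): dept_id=NULL, no match -> dropped
So 2 of 4 rows are dropped.

SQL:
SELECT a.name, b.name AS department
FROM employees a
INNER JOIN departments b ON a.dept_id = b.id

Result:
name  | department
------+-----------
Rosa  | Operations
Alice | Product   


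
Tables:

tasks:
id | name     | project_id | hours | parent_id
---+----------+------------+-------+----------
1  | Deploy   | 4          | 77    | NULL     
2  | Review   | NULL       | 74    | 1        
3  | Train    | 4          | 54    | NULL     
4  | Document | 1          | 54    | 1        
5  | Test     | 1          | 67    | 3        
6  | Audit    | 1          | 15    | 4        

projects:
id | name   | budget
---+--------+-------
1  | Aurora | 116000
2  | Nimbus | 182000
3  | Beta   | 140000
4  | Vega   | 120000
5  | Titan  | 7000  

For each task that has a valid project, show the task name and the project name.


INNER JOIN keeps only tasks rows whose project_id matches an id in projects. Walk through each task:
  - task 1 (Deploy): project_id=4 -> matches Vega
  - task 2 (Review): project_id=NULL, no match -> dropped
  - task 3 (Train): project_id=4 -> matches Vega
  - task 4 (Document): project_id=1 -> matches Aurora
  - task 5 (Test): project_id=1 -> matches Aurora
  - task 6 (Audit): project_id=1 -> matches Aurora
So 1 of 6 rows is dropped.

SQL:
SELECT a.name, b.name AS project
FROM tasks a
INNER JOIN projects b ON a.project_id = b.id

Result:
name     | project
---------+--------
Deploy   | Vega   
Train    | Vega   
Document | Aurora 
Test     | Aurora 
Audit    | Aurora 


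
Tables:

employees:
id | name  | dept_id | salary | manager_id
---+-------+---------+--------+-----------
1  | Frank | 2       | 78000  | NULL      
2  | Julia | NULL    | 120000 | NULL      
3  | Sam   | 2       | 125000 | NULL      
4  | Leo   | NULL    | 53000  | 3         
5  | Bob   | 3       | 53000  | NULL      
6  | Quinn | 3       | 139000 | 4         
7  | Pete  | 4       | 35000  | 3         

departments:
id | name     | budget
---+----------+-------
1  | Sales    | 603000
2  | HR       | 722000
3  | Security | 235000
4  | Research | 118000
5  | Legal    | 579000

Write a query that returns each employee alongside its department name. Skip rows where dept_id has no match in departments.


INNER JOIN keeps only employees rows whose dept_id matches an id in departments. Walk through each employee:
  - employee 1 (Frank): dept_id=2 -> matches HR
  - employee 2 (Julia): dept_id=NULL, no match -> dropped
  - employee 3 (Sam): dept_id=2 -> matches HR
  - employee 4 (Leo): dept_id=NULL, no match -> dropped
  - employee 5 (Bob): dept_id=3 -> matches Security
  - employee 6 (Quinn): dept_id=3 -> matches Security
  - employee 7 (Pete): dept_id=4 -> matches Research
So 2 of 7 rows are dropped.

SQL:
SELECT a.name, b.name AS department
FROM employees a
INNER JOIN departments b ON a.dept_id = b.id

Result:
name  | department
------+-----------
Frank | HR        
Sam   | HR        
Bob   | Security  
Quinn | Security  
Pete  | Research  


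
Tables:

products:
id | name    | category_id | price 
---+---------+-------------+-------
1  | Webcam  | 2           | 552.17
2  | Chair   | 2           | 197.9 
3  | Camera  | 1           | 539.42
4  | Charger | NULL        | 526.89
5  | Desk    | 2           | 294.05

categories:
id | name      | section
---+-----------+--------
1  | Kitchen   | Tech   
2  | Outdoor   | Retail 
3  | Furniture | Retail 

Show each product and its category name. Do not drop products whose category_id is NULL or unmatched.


LEFT JOIN keeps every row from products (the left table); where category_id has no match in categories, the category columns become NULL. Walk through each product:
  - product 1 (Webcam): category_id=2 -> matches Outdoor
  - product 2 (Chair): category_id=2 -> matches Outdoor
  - product 3 (Camera): category_id=1 -> matches Kitchen
  - product 4 (Charger): category_id=NULL, no match -> kept with NULL
  - product 5 (Desk): category_id=2 -> matches Outdoor
All 5 rows appear; 1 has NULL category.

SQL:
SELECT a.name, b.name AS category
FROM products a
LEFT JOIN categories b ON a.category_id = b.id

Result:
name    | category
--------+---------
Webcam  | Outdoor 
Chair   | Outdoor 
Camera  | Kitchen 
Charger | NULL    
Desk    | Outdoor 


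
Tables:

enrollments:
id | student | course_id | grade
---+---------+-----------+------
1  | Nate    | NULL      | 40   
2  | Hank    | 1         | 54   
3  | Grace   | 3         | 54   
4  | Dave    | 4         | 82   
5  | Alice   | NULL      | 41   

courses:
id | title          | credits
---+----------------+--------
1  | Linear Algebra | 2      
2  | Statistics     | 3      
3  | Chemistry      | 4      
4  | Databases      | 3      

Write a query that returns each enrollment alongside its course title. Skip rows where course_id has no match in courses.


INNER JOIN keeps only enrollments rows whose course_id matches an id in courses. Walk through each enrollment:
  - enrollment 1 (Nate): course_id=NULL, no match -> dropped
  - enrollment 2 (Hank): course_id=1 -> matches Linear Algebra
  - enrollment 3 (Grace): course_id=3 -> matches Chemistry
  - enrollment 4 (Dave): course_id=4 -> matches Databases
  - enrollment 5 (Alice): course_id=NULL, no match -> dropped
So 2 of 5 rows are dropped.

SQL:
SELECT a.student, b.title AS course
FROM enrollments a
INNER JOIN courses b ON a.course_id = b.id

Result:
student | course        
--------+---------------
Hank    | Linear Algebra
Grace   | Chemistry     
Dave    | Databases     


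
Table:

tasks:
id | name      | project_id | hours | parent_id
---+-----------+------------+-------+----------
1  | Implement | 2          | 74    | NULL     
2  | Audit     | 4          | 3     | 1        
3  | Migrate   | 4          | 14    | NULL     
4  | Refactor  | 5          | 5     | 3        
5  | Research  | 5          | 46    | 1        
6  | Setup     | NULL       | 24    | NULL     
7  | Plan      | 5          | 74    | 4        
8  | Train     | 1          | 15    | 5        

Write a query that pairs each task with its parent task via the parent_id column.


This is a self-join: tasks is joined to a second copy of itself, matching each row's parent_id to another row's id. Use LEFT JOIN so rows with parent_id=NULL are kept.
  - task 1 (Implement): parent_id=NULL -> NULL
  - task 2 (Audit): parent_id=1 -> Implement
  - task 3 (Migrate): parent_id=NULL -> NULL
  - task 4 (Refactor): parent_id=3 -> Migrate
  - task 5 (Research): parent_id=1 -> Implement
  - task 6 (Setup): parent_id=NULL -> NULL
  - task 7 (Plan): parent_id=4 -> Refactor
  - task 8 (Train): parent_id=5 -> Research

SQL:
SELECT a.name AS item, b.name AS parent
FROM tasks a
LEFT JOIN tasks b ON a.parent_id = b.id

Result:
item      | parent   
----------+----------
Implement | NULL     
Audit     | Implement
Migrate   | NULL     
Refactor  | Migrate  
Research  | Implement
Setup     | NULL     
Plan      | Refactor 
Train     | Research 
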